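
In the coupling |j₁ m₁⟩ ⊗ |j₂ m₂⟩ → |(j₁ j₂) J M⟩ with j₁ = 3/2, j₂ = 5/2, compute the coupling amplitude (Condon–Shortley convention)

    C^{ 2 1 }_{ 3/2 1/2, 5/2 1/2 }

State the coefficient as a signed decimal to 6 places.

triangle: 2!·1!·3!/7! = 12/5040
(j±m)!: 2!·1!·3!·2!·3!·1! = 144
prefactor² = (2J+1)·Δ·N² = 12/7
  k=0: +1/(0!·2!·1!·3!·0!·0!) = 1/12
  k=1: −1/(1!·1!·0!·2!·1!·1!) = -1/2
Σ = -5/12  ⇒  CG² = 12/7·(-5/12)² = 25/84
CG = −√(25/84) = -0.545545

-0.545545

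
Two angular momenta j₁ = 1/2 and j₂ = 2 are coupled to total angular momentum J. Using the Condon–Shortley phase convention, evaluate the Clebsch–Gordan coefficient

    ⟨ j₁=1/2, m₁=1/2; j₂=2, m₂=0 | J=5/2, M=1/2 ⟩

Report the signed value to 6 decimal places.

triangle: 0!·1!·4!/6! = 24/720
(j±m)!: 1!·0!·2!·2!·3!·2! = 48
prefactor² = (2J+1)·Δ·N² = 48/5
  k=0: +1/(0!·0!·0!·2!·1!·2!) = 1/4
Σ = 1/4  ⇒  CG² = 48/5·1/4² = 3/5
CG = +√(3/5) = +0.774597

+√(3/5) = +0.774597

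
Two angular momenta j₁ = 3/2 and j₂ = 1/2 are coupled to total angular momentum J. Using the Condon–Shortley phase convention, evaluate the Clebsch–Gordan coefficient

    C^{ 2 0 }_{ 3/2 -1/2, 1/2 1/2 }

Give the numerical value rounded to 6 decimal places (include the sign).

√[5·0!3!1!/5! · 1!2!1!0!2!2!] = √(2)
  +(−1)^0/∏(0,0,2,1,1,0)! = 1/2  (running 1/2)
⟨..|..⟩ = √(2)·(1/2) = +0.707107

+√(1/2) ≈ +0.707107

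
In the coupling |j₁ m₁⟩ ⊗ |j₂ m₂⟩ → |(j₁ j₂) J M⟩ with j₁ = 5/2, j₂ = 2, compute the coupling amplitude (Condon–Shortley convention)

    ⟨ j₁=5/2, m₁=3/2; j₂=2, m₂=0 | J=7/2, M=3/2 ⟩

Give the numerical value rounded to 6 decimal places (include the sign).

+0.534522  (= +√(2/7))

√[8·1!4!3!/9! · 4!1!2!2!5!2!] = √(512/7)
  +(−1)^0/∏(0,1,1,2,3,1)! = 1/12  (running 1/12)
  +(−1)^1/∏(1,0,0,1,4,2)! = -1/48  (running 1/16)
⟨..|..⟩ = √(512/7)·(1/16) = +0.534522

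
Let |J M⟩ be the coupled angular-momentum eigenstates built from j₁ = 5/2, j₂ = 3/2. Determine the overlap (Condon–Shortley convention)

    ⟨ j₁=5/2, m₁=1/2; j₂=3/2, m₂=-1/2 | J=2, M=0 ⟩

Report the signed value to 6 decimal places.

−√(1/14) ≈ -0.267261

√[5·2!3!1!/7! · 3!2!1!2!2!2!] = √(8/7)
  +(−1)^0/∏(0,2,2,1,1,0)! = 1/4  (running 1/4)
  +(−1)^1/∏(1,1,1,0,2,1)! = -1/2  (running -1/4)
⟨..|..⟩ = √(8/7)·(-1/4) = -0.267261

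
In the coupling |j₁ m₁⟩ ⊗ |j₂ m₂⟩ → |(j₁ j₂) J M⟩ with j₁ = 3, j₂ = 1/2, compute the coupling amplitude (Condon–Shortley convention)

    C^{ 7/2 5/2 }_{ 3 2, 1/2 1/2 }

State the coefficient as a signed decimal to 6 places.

triangle: 0!*6!*1!/8! = 720/40320
(j±m)!: 5!*1!*1!*0!*6!*1! = 86400
prefactor² = (2J+1)*Δ*N² = 86400/7
  k=0: +1/(0!*0!*1!*1!*5!*0!) = 1/120
Σ = 1/120  ⇒  CG² = 86400/7*1/120² = 6/7
CG = +√(6/7) = +0.925820

+√(6/7) ≈ +0.925820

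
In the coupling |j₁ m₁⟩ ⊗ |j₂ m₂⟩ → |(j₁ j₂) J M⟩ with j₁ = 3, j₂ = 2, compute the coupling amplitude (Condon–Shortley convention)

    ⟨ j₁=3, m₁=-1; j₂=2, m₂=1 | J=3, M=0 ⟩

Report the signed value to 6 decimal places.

+√(1/30) = +0.182574

√[7·2!4!2!/9! · 2!4!3!1!3!3!] = √(96/5)
  +(−1)^1/∏(1,1,3,2,1,0)! = -1/12  (running -1/12)
  +(−1)^2/∏(2,0,2,1,2,1)! = 1/8  (running 1/24)
⟨..|..⟩ = √(96/5)·(1/24) = +0.182574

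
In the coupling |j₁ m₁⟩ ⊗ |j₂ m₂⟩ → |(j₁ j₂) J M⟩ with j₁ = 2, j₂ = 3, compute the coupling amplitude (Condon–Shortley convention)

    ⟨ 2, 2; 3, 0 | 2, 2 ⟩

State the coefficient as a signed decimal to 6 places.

j₁+j₂−J=3  J+j₁−j₂=1  J−j₁+j₂=3  j₁+j₂+J+1=8
(j₁±m₁, j₂±m₂, J±M) = (4,0,3,3,4,0)
P² = 648/7
sum k=0..0:
  [0] +1/36 = 1/36
S = 1/36
C² = P²·S² = 1/14 ; C = +0.267261

+√(1/14) = +0.267261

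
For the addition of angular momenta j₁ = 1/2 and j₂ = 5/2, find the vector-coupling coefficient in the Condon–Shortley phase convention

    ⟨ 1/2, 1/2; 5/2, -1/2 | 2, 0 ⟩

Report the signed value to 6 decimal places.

j₁+j₂−J=1  J+j₁−j₂=0  J−j₁+j₂=4  j₁+j₂+J+1=6
(j₁±m₁, j₂±m₂, J±M) = (1,0,2,3,2,2)
P² = 8
sum k=0..0:
  [0] +1/4 = 1/4
S = 1/4
C² = P²·S² = 1/2 ; C = +0.707107

+0.707107  (= +√(1/2))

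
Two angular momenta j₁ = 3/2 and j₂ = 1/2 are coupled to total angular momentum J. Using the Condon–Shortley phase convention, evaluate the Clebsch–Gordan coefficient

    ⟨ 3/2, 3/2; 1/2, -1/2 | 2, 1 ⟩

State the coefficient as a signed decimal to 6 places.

+0.500000  (= +√(1/4))

j₁+j₂−J=0  J+j₁−j₂=3  J−j₁+j₂=1  j₁+j₂+J+1=5
(j₁±m₁, j₂±m₂, J±M) = (3,0,0,1,3,1)
P² = 9
sum k=0..0:
  [0] +1/6 = 1/6
S = 1/6
C² = P²·S² = 1/4 ; C = +0.500000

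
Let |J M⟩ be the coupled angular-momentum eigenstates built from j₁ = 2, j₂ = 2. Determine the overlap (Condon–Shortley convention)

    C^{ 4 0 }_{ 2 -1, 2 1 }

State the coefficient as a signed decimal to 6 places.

triangle: 0!*4!*4!/9! = 576/362880
(j±m)!: 1!*3!*3!*1!*4!*4! = 20736
prefactor² = (2J+1)*Δ*N² = 10368/35
  k=0: +1/(0!*0!*3!*3!*1!*1!) = 1/36
Σ = 1/36  ⇒  CG² = 10368/35*1/36² = 8/35
CG = +√(8/35) = +0.478091

+0.478091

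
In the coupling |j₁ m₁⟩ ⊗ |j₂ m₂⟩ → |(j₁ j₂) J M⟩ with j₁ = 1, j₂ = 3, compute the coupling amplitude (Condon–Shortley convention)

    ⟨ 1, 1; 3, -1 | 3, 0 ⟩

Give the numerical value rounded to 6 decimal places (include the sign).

+0.707107

√[7·1!1!5!/8! · 2!0!2!4!3!3!] = √(72)
  +(−1)^0/∏(0,1,0,2,1,3)! = 1/12  (running 1/12)
⟨..|..⟩ = √(72)·(1/12) = +0.707107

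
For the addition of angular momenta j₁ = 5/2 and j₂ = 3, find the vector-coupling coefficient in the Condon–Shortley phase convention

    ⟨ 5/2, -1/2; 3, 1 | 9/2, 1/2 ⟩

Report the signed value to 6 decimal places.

−√(160/693) = -0.480500

j₁+j₂−J=1  J+j₁−j₂=4  J−j₁+j₂=5  j₁+j₂+J+1=11
(j₁±m₁, j₂±m₂, J±M) = (2,3,4,2,5,4)
P² = 92160/77
sum k=0..1:
  [0] +1/144 = 1/144
  [1] −1/48 = -1/48
S = -1/72
C² = P²·S² = 160/693 ; C = -0.480500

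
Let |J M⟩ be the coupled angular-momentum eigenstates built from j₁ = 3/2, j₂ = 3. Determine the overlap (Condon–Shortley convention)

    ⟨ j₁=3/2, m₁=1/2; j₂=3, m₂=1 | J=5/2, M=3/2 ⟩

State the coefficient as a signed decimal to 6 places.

j₁+j₂−J=2  J+j₁−j₂=1  J−j₁+j₂=4  j₁+j₂+J+1=8
(j₁±m₁, j₂±m₂, J±M) = (2,1,4,2,4,1)
P² = 576/35
sum k=0..1:
  [0] +1/48 = 1/48
  [1] −1/6 = -1/6
S = -7/48
C² = P²·S² = 7/20 ; C = -0.591608

-0.591608  (= −√(7/20))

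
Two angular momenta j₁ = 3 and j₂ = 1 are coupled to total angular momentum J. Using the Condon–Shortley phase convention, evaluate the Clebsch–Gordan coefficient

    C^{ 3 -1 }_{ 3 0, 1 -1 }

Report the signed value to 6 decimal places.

+√(1/2) = +0.707107

j₁+j₂−J=1  J+j₁−j₂=5  J−j₁+j₂=1  j₁+j₂+J+1=8
(j₁±m₁, j₂±m₂, J±M) = (3,3,0,2,2,4)
P² = 72
sum k=0..0:
  [0] +1/12 = 1/12
S = 1/12
C² = P²·S² = 1/2 ; C = +0.707107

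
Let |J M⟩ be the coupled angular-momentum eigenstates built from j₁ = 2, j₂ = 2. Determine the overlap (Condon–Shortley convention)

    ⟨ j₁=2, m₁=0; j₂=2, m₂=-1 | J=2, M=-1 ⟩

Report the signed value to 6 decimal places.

j₁+j₂−J=2  J+j₁−j₂=2  J−j₁+j₂=2  j₁+j₂+J+1=7
(j₁±m₁, j₂±m₂, J±M) = (2,2,1,3,1,3)
P² = 8/7
sum k=0..1:
  [0] +1/4 = 1/4
  [1] −1/2 = -1/2
S = -1/4
C² = P²·S² = 1/14 ; C = -0.267261

−√(1/14) = -0.267261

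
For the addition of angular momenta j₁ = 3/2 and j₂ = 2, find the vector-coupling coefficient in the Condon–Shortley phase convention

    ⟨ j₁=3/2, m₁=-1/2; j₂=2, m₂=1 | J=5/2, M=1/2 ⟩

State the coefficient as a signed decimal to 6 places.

−√(5/14) ≈ -0.597614

√[6·1!2!3!/7! · 1!2!3!1!3!2!] = √(72/35)
  +(−1)^0/∏(0,1,2,3,0,0)! = 1/12  (running 1/12)
  +(−1)^1/∏(1,0,1,2,1,1)! = -1/2  (running -5/12)
⟨..|..⟩ = √(72/35)·(-5/12) = -0.597614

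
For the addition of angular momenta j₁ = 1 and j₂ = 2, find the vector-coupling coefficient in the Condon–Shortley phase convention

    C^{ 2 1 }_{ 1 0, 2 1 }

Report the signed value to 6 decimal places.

-0.408248  (= −√(1/6))

√[5·1!1!3!/6! · 1!1!3!1!3!1!] = √(3/2)
  +(−1)^0/∏(0,1,1,3,0,0)! = 1/6  (running 1/6)
  +(−1)^1/∏(1,0,0,2,1,1)! = -1/2  (running -1/3)
⟨..|..⟩ = √(3/2)·(-1/3) = -0.408248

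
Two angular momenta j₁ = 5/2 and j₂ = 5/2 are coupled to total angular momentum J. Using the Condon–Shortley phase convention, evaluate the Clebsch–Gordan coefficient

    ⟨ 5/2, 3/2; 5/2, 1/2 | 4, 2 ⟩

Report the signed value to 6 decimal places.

√[9·1!4!4!/10! · 4!1!3!2!6!2!] = √(20736/35)
  +(−1)^0/∏(0,1,1,3,3,1)! = 1/36  (running 1/36)
  +(−1)^1/∏(1,0,0,2,4,2)! = -1/96  (running 5/288)
⟨..|..⟩ = √(20736/35)·(5/288) = +0.422577

+0.422577  (= +√(5/28))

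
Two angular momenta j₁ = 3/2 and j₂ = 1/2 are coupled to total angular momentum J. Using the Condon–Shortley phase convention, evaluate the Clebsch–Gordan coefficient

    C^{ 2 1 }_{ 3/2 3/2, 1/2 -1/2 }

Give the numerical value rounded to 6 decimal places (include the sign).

√[5·0!3!1!/5! · 3!0!0!1!3!1!] = √(9)
  +(−1)^0/∏(0,0,0,0,3,1)! = 1/6  (running 1/6)
⟨..|..⟩ = √(9)·(1/6) = +0.500000

+√(1/4) = +0.500000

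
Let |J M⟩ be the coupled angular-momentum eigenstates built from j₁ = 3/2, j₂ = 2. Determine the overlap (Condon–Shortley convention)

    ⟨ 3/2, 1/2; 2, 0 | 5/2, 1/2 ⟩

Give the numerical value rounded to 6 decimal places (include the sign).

triangle: 1!×2!×3!/7! = 12/5040
(j±m)!: 2!×1!×2!×2!×3!×2! = 96
prefactor² = (2J+1)×Δ×N² = 48/35
  k=0: +1/(0!×1!×1!×2!×1!×1!) = 1/2
  k=1: −1/(1!×0!×0!×1!×2!×2!) = -1/4
Σ = 1/4  ⇒  CG² = 48/35×1/4² = 3/35
CG = +√(3/35) = +0.292770

+√(3/35) = +0.292770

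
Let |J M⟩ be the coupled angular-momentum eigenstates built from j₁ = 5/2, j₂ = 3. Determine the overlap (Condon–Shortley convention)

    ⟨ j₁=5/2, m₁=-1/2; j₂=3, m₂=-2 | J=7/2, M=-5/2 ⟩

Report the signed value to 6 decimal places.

√[8·2!3!4!/10! · 2!3!1!5!1!6!] = √(4608/7)
  +(−1)^0/∏(0,2,3,1,0,3)! = 1/72  (running 1/72)
  +(−1)^1/∏(1,1,2,0,1,4)! = -1/48  (running -1/144)
⟨..|..⟩ = √(4608/7)·(-1/144) = -0.178174

-0.178174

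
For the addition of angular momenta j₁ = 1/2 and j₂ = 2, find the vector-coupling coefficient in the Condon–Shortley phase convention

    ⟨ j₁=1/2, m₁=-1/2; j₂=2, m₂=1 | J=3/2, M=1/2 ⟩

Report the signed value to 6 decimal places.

triangle: 1!*0!*3!/5! = 6/120
(j±m)!: 0!*1!*3!*1!*2!*1! = 12
prefactor² = (2J+1)*Δ*N² = 12/5
  k=1: −1/(1!*0!*0!*2!*0!*1!) = -1/2
Σ = -1/2  ⇒  CG² = 12/5*(-1/2)² = 3/5
CG = −√(3/5) = -0.774597

-0.774597  (= −√(3/5))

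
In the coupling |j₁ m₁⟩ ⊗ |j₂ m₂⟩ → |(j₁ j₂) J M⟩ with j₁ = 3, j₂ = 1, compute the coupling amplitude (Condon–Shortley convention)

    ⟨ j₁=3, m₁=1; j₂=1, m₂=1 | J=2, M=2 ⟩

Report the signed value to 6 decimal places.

+0.218218  (= +√(1/21))

j₁+j₂−J=2  J+j₁−j₂=4  J−j₁+j₂=0  j₁+j₂+J+1=7
(j₁±m₁, j₂±m₂, J±M) = (4,2,2,0,4,0)
P² = 768/7
sum k=2..2:
  [2] +1/48 = 1/48
S = 1/48
C² = P²·S² = 1/21 ; C = +0.218218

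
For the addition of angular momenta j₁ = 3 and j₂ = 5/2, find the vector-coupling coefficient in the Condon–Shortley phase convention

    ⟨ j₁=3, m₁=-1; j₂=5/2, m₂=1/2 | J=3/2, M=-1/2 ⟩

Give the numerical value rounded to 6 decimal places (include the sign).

√[4·4!2!1!/8! · 2!4!3!2!1!2!] = √(192/35)
  +(−1)^2/∏(2,2,2,1,0,0)! = 1/8  (running 1/8)
  +(−1)^3/∏(3,1,1,0,1,1)! = -1/6  (running -1/24)
⟨..|..⟩ = √(192/35)·(-1/24) = -0.097590

-0.097590  (= −√(1/105))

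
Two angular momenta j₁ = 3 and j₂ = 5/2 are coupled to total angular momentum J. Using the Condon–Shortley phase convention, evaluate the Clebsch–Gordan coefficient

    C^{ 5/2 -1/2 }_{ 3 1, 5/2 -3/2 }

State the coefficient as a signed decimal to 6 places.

triangle: 3!×3!×2!/9! = 72/362880
(j±m)!: 4!×2!×1!×4!×2!×3! = 13824
prefactor² = (2J+1)×Δ×N² = 576/35
  k=0: +1/(0!×3!×2!×1!×1!×1!) = 1/12
  k=1: −1/(1!×2!×1!×0!×2!×2!) = -1/8
Σ = -1/24  ⇒  CG² = 576/35×(-1/24)² = 1/35
CG = −√(1/35) = -0.169031

-0.169031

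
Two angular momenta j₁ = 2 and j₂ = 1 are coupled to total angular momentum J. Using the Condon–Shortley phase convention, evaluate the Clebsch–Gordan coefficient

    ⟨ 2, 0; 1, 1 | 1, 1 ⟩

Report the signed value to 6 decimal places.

+√(1/10) = +0.316228

√[3·2!2!0!/5! · 2!2!2!0!2!0!] = √(8/5)
  +(−1)^2/∏(2,0,0,0,2,0)! = 1/4  (running 1/4)
⟨..|..⟩ = √(8/5)·(1/4) = +0.316228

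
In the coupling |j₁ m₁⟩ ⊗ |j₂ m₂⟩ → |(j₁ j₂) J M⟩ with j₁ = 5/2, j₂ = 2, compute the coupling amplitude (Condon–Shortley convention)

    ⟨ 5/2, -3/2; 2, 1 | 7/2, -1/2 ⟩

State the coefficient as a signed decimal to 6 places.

j₁+j₂−J=1  J+j₁−j₂=4  J−j₁+j₂=3  j₁+j₂+J+1=9
(j₁±m₁, j₂±m₂, J±M) = (1,4,3,1,3,4)
P² = 2304/35
sum k=0..1:
  [0] +1/144 = 1/144
  [1] −1/12 = -1/12
S = -11/144
C² = P²·S² = 121/315 ; C = -0.619780

-0.619780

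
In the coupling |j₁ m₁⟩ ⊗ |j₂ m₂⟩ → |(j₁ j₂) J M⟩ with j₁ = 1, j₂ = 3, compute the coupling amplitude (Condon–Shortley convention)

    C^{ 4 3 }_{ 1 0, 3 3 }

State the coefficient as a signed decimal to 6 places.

+0.500000  (= +√(1/4))

j₁+j₂−J=0  J+j₁−j₂=2  J−j₁+j₂=6  j₁+j₂+J+1=9
(j₁±m₁, j₂±m₂, J±M) = (1,1,6,0,7,1)
P² = 129600
sum k=0..0:
  [0] +1/720 = 1/720
S = 1/720
C² = P²·S² = 1/4 ; C = +0.500000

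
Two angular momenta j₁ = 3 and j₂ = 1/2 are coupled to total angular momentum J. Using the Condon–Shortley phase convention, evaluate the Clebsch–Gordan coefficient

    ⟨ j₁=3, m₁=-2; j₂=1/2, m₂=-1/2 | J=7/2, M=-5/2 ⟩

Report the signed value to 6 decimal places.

triangle: 0!*6!*1!/8! = 720/40320
(j±m)!: 1!*5!*0!*1!*1!*6! = 86400
prefactor² = (2J+1)*Δ*N² = 86400/7
  k=0: +1/(0!*0!*5!*0!*1!*1!) = 1/120
Σ = 1/120  ⇒  CG² = 86400/7*1/120² = 6/7
CG = +√(6/7) = +0.925820

+√(6/7) = +0.925820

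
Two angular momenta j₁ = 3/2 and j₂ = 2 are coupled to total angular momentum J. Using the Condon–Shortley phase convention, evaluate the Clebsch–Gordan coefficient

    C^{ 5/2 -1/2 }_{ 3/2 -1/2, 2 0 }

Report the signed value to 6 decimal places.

√[6·1!2!3!/7! · 1!2!2!2!2!3!] = √(48/35)
  +(−1)^0/∏(0,1,2,2,0,1)! = 1/4  (running 1/4)
  +(−1)^1/∏(1,0,1,1,1,2)! = -1/2  (running -1/4)
⟨..|..⟩ = √(48/35)·(-1/4) = -0.292770

-0.292770  (= −√(3/35))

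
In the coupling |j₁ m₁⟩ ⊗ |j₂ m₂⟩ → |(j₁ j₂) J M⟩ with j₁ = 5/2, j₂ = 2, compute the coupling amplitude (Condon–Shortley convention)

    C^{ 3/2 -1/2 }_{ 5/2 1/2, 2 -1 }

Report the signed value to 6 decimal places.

√[4·3!2!1!/7! · 3!2!1!3!1!2!] = √(48/35)
  +(−1)^0/∏(0,3,2,1,0,0)! = 1/12  (running 1/12)
  +(−1)^1/∏(1,2,1,0,1,1)! = -1/2  (running -5/12)
⟨..|..⟩ = √(48/35)·(-5/12) = -0.487950

-0.487950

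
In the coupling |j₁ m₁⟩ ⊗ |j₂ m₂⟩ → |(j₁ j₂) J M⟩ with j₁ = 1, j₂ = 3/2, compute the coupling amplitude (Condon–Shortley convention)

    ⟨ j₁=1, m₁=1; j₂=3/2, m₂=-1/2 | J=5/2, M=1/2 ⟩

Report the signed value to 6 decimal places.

j₁+j₂−J=0  J+j₁−j₂=2  J−j₁+j₂=3  j₁+j₂+J+1=6
(j₁±m₁, j₂±m₂, J±M) = (2,0,1,2,3,2)
P² = 24/5
sum k=0..0:
  [0] +1/4 = 1/4
S = 1/4
C² = P²·S² = 3/10 ; C = +0.547723

+0.547723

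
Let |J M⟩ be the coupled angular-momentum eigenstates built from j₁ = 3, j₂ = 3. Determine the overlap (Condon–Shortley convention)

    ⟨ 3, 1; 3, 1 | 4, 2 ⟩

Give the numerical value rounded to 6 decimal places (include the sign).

j₁+j₂−J=2  J+j₁−j₂=4  J−j₁+j₂=4  j₁+j₂+J+1=11
(j₁±m₁, j₂±m₂, J±M) = (4,2,4,2,6,2)
P² = 331776/385
sum k=0..2:
  [0] +1/192 = 1/192
  [1] −1/36 = -1/36
  [2] +1/192 = 1/192
S = -5/288
C² = P²·S² = 20/77 ; C = -0.509647

−√(20/77) = -0.509647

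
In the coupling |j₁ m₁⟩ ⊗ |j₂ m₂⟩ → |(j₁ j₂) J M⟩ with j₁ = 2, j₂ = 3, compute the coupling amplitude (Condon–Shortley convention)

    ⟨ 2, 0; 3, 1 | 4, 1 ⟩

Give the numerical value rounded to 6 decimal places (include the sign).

j₁+j₂−J=1  J+j₁−j₂=3  J−j₁+j₂=5  j₁+j₂+J+1=10
(j₁±m₁, j₂±m₂, J±M) = (2,2,4,2,5,3)
P² = 1728/7
sum k=0..1:
  [0] +1/48 = 1/48
  [1] −1/24 = -1/24
S = -1/48
C² = P²·S² = 3/28 ; C = -0.327327

−√(3/28) ≈ -0.327327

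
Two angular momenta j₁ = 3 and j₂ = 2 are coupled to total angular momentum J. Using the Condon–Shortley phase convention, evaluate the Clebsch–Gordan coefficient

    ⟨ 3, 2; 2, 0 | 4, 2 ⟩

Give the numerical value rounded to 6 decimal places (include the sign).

√[9·1!5!3!/10! · 5!1!2!2!6!2!] = √(8640/7)
  +(−1)^0/∏(0,1,1,2,4,1)! = 1/48  (running 1/48)
  +(−1)^1/∏(1,0,0,1,5,2)! = -1/240  (running 1/60)
⟨..|..⟩ = √(8640/7)·(1/60) = +0.585540

+√(12/35) ≈ +0.585540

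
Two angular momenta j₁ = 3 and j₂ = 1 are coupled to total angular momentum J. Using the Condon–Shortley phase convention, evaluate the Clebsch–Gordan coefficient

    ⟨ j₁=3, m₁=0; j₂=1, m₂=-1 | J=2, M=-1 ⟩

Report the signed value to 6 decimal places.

triangle: 2!*4!*0!/7! = 48/5040
(j±m)!: 3!*3!*0!*2!*1!*3! = 432
prefactor² = (2J+1)*Δ*N² = 144/7
  k=0: +1/(0!*2!*3!*0!*1!*0!) = 1/12
Σ = 1/12  ⇒  CG² = 144/7*1/12² = 1/7
CG = +√(1/7) = +0.377964

+0.377964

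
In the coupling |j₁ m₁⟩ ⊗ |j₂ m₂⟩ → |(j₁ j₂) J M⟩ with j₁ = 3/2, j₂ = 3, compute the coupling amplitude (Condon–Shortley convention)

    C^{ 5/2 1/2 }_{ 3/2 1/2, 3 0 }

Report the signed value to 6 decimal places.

triangle: 2!*1!*4!/8! = 48/40320
(j±m)!: 2!*1!*3!*3!*3!*2! = 864
prefactor² = (2J+1)*Δ*N² = 216/35
  k=0: +1/(0!*2!*1!*3!*0!*1!) = 1/12
  k=1: −1/(1!*1!*0!*2!*1!*2!) = -1/4
Σ = -1/6  ⇒  CG² = 216/35*(-1/6)² = 6/35
CG = −√(6/35) = -0.414039

-0.414039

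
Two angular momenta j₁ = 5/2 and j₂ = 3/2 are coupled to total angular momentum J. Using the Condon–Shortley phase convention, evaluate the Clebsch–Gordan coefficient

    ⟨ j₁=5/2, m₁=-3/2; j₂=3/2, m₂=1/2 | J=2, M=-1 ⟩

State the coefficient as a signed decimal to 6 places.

+√(1/42) ≈ +0.154303

triangle: 2!*3!*1!/7! = 12/5040
(j±m)!: 1!*4!*2!*1!*1!*3! = 288
prefactor² = (2J+1)*Δ*N² = 24/7
  k=1: −1/(1!*1!*3!*1!*0!*0!) = -1/6
  k=2: +1/(2!*0!*2!*0!*1!*1!) = 1/4
Σ = 1/12  ⇒  CG² = 24/7*1/12² = 1/42
CG = +√(1/42) = +0.154303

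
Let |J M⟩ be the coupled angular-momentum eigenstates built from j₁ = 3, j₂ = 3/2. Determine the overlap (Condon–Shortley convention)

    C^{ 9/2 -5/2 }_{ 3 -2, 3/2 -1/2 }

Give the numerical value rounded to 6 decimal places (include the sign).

+0.707107  (= +√(1/2))

j₁+j₂−J=0  J+j₁−j₂=6  J−j₁+j₂=3  j₁+j₂+J+1=10
(j₁±m₁, j₂±m₂, J±M) = (1,5,1,2,2,7)
P² = 28800
sum k=0..0:
  [0] +1/240 = 1/240
S = 1/240
C² = P²·S² = 1/2 ; C = +0.707107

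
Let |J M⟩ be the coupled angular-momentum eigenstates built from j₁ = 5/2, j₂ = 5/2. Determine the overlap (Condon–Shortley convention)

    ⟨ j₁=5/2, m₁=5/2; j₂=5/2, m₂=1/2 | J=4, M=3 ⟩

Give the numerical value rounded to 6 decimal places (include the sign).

triangle: 1!·4!·4!/10! = 576/3628800
(j±m)!: 5!·0!·3!·2!·7!·1! = 7257600
prefactor² = (2J+1)·Δ·N² = 10368
  k=0: +1/(0!·1!·0!·3!·4!·1!) = 1/144
Σ = 1/144  ⇒  CG² = 10368·1/144² = 1/2
CG = +√(1/2) = +0.707107

+√(1/2) ≈ +0.707107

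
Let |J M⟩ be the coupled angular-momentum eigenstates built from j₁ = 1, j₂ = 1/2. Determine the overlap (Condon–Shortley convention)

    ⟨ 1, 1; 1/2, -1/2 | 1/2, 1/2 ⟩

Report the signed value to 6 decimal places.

+0.816497

√[2·1!1!0!/3! · 2!0!0!1!1!0!] = √(2/3)
  +(−1)^0/∏(0,1,0,0,1,0)! = 1  (running 1)
⟨..|..⟩ = √(2/3)·(1) = +0.816497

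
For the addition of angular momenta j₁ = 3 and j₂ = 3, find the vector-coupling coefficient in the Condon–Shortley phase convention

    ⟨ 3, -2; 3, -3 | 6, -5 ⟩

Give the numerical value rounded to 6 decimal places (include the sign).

√[13·0!6!6!/13! · 1!5!0!6!1!11!] = √(3732480000)
  +(−1)^0/∏(0,0,5,0,1,6)! = 1/86400  (running 1/86400)
⟨..|..⟩ = √(3732480000)·(1/86400) = +0.707107

+0.707107  (= +√(1/2))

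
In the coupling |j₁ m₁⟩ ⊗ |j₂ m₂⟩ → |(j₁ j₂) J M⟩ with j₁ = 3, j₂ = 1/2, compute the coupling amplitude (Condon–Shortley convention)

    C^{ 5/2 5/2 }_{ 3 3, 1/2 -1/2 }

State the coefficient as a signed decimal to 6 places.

√[6·1!5!0!/7! · 6!0!0!1!5!0!] = √(86400/7)
  +(−1)^0/∏(0,1,0,0,5,0)! = 1/120  (running 1/120)
⟨..|..⟩ = √(86400/7)·(1/120) = +0.925820

+√(6/7) = +0.925820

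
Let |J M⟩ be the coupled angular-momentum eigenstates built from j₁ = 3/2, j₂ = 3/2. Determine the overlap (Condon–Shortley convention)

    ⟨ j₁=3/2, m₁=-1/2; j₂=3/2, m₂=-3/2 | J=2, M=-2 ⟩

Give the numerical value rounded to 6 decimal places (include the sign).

triangle: 1!·2!·2!/6! = 4/720
(j±m)!: 1!·2!·0!·3!·0!·4! = 288
prefactor² = (2J+1)·Δ·N² = 8
  k=0: +1/(0!·1!·2!·0!·0!·2!) = 1/4
Σ = 1/4  ⇒  CG² = 8·1/4² = 1/2
CG = +√(1/2) = +0.707107

+0.707107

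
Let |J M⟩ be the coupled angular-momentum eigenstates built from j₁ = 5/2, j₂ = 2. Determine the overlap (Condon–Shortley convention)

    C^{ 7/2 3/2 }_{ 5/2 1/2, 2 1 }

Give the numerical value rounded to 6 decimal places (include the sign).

-0.308607  (= −√(2/21))

j₁+j₂−J=1  J+j₁−j₂=4  J−j₁+j₂=3  j₁+j₂+J+1=9
(j₁±m₁, j₂±m₂, J±M) = (3,2,3,1,5,2)
P² = 384/7
sum k=0..1:
  [0] +1/24 = 1/24
  [1] −1/12 = -1/12
S = -1/24
C² = P²·S² = 2/21 ; C = -0.308607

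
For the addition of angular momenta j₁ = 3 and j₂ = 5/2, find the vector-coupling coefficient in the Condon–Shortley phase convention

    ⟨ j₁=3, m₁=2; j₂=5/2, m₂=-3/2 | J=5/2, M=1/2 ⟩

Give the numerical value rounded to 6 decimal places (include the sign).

+√(1/14) = +0.267261

√[6·3!3!2!/9! · 5!1!1!4!3!2!] = √(288/7)
  +(−1)^0/∏(0,3,1,1,2,1)! = 1/12  (running 1/12)
  +(−1)^1/∏(1,2,0,0,3,2)! = -1/24  (running 1/24)
⟨..|..⟩ = √(288/7)·(1/24) = +0.267261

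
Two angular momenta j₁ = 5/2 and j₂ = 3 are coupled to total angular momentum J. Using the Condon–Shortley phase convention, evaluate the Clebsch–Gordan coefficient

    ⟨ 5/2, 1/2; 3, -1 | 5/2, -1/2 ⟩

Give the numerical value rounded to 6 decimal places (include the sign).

√[6·3!2!3!/9! · 3!2!2!4!2!3!] = √(288/35)
  +(−1)^0/∏(0,3,2,2,0,1)! = 1/24  (running 1/24)
  +(−1)^1/∏(1,2,1,1,1,2)! = -1/4  (running -5/24)
  +(−1)^2/∏(2,1,0,0,2,3)! = 1/24  (running -1/6)
⟨..|..⟩ = √(288/35)·(-1/6) = -0.478091

−√(8/35) = -0.478091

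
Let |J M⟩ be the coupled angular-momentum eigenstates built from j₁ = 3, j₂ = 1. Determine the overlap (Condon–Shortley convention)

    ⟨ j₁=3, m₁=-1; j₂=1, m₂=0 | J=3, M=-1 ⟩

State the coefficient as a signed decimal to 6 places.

−√(1/12) = -0.288675

√[7·1!5!1!/8! · 2!4!1!1!2!4!] = √(48)
  +(−1)^0/∏(0,1,4,1,1,0)! = 1/24  (running 1/24)
  +(−1)^1/∏(1,0,3,0,2,1)! = -1/12  (running -1/24)
⟨..|..⟩ = √(48)·(-1/24) = -0.288675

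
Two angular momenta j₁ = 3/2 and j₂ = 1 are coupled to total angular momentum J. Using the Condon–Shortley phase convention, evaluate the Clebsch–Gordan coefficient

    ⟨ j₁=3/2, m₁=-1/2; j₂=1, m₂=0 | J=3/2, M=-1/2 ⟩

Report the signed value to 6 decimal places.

−√(1/15) = -0.258199

triangle: 1!·2!·1!/5! = 2/120
(j±m)!: 1!·2!·1!·1!·1!·2! = 4
prefactor² = (2J+1)·Δ·N² = 4/15
  k=0: +1/(0!·1!·2!·1!·0!·0!) = 1/2
  k=1: −1/(1!·0!·1!·0!·1!·1!) = -1
Σ = -1/2  ⇒  CG² = 4/15·(-1/2)² = 1/15
CG = −√(1/15) = -0.258199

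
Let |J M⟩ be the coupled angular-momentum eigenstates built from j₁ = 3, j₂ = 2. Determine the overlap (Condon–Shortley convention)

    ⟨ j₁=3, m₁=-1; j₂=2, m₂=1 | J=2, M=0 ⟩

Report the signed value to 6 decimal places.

+0.377964  (= +√(1/7))

triangle: 3!*3!*1!/8! = 36/40320
(j±m)!: 2!*4!*3!*1!*2!*2! = 1152
prefactor² = (2J+1)*Δ*N² = 36/7
  k=2: +1/(2!*1!*2!*1!*1!*0!) = 1/4
  k=3: −1/(3!*0!*1!*0!*2!*1!) = -1/12
Σ = 1/6  ⇒  CG² = 36/7*1/6² = 1/7
CG = +√(1/7) = +0.377964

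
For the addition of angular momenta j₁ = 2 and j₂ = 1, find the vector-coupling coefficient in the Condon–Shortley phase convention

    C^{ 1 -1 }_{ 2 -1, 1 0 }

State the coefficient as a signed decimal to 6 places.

triangle: 2!·2!·0!/5! = 4/120
(j±m)!: 1!·3!·1!·1!·0!·2! = 12
prefactor² = (2J+1)·Δ·N² = 6/5
  k=1: −1/(1!·1!·2!·0!·0!·0!) = -1/2
Σ = -1/2  ⇒  CG² = 6/5·(-1/2)² = 3/10
CG = −√(3/10) = -0.547723

−√(3/10) = -0.547723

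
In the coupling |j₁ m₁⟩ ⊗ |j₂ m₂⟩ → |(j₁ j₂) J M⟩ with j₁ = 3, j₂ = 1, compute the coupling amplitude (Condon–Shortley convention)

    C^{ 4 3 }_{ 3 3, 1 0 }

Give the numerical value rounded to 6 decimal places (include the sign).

+√(1/4) ≈ +0.500000

j₁+j₂−J=0  J+j₁−j₂=6  J−j₁+j₂=2  j₁+j₂+J+1=9
(j₁±m₁, j₂±m₂, J±M) = (6,0,1,1,7,1)
P² = 129600
sum k=0..0:
  [0] +1/720 = 1/720
S = 1/720
C² = P²·S² = 1/4 ; C = +0.500000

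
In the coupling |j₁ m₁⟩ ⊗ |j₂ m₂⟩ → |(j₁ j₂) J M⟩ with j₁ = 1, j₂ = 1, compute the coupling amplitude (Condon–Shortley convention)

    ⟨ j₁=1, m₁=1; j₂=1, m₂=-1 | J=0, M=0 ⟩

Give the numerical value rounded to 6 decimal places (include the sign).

j₁+j₂−J=2  J+j₁−j₂=0  J−j₁+j₂=0  j₁+j₂+J+1=3
(j₁±m₁, j₂±m₂, J±M) = (2,0,0,2,0,0)
P² = 4/3
sum k=0..0:
  [0] +1/2 = 1/2
S = 1/2
C² = P²·S² = 1/3 ; C = +0.577350

+√(1/3) ≈ +0.577350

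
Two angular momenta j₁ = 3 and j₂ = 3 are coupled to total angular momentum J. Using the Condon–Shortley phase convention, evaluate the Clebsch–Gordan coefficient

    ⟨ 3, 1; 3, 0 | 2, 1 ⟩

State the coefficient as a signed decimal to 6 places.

+√(1/42) = +0.154303

triangle: 4!·2!·2!/9! = 96/362880
(j±m)!: 4!·2!·3!·3!·3!·1! = 10368
prefactor² = (2J+1)·Δ·N² = 96/7
  k=1: −1/(1!·3!·1!·2!·1!·0!) = -1/12
  k=2: +1/(2!·2!·0!·1!·2!·1!) = 1/8
Σ = 1/24  ⇒  CG² = 96/7·1/24² = 1/42
CG = +√(1/42) = +0.154303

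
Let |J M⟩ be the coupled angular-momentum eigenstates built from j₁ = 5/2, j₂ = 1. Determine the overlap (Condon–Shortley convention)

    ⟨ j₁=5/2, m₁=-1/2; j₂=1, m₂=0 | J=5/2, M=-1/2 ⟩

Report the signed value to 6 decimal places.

√[6·1!4!1!/7! · 2!3!1!1!2!3!] = √(144/35)
  +(−1)^0/∏(0,1,3,1,1,0)! = 1/6  (running 1/6)
  +(−1)^1/∏(1,0,2,0,2,1)! = -1/4  (running -1/12)
⟨..|..⟩ = √(144/35)·(-1/12) = -0.169031

-0.169031  (= −√(1/35))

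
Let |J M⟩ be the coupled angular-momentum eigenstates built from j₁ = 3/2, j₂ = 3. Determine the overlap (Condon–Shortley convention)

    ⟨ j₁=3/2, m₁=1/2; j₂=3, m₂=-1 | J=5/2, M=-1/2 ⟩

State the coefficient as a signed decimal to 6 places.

-0.119523

√[6·2!1!4!/8! · 2!1!2!4!2!3!] = √(288/35)
  +(−1)^0/∏(0,2,1,2,0,2)! = 1/8  (running 1/8)
  +(−1)^1/∏(1,1,0,1,1,3)! = -1/6  (running -1/24)
⟨..|..⟩ = √(288/35)·(-1/24) = -0.119523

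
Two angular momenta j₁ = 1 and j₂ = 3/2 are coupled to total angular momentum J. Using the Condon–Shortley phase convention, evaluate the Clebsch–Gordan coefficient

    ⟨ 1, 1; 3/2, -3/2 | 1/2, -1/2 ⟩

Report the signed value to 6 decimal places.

+0.707107

√[2·2!0!1!/4! · 2!0!0!3!0!1!] = √(2)
  +(−1)^0/∏(0,2,0,0,0,1)! = 1/2  (running 1/2)
⟨..|..⟩ = √(2)·(1/2) = +0.707107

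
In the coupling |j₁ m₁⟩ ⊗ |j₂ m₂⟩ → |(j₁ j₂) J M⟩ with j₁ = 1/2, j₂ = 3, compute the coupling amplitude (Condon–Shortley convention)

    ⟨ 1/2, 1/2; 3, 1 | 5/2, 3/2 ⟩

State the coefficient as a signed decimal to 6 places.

+√(2/7) = +0.534522

triangle: 1!·0!·5!/7! = 120/5040
(j±m)!: 1!·0!·4!·2!·4!·1! = 1152
prefactor² = (2J+1)·Δ·N² = 1152/7
  k=0: +1/(0!·1!·0!·4!·0!·1!) = 1/24
Σ = 1/24  ⇒  CG² = 1152/7·1/24² = 2/7
CG = +√(2/7) = +0.534522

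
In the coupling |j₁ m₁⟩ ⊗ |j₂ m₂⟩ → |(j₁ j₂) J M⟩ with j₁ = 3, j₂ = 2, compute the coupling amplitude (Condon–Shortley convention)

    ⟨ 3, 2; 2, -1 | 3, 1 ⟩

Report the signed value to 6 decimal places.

√[7·2!4!2!/9! · 5!1!1!3!4!2!] = √(64)
  +(−1)^0/∏(0,2,1,1,3,1)! = 1/12  (running 1/12)
  +(−1)^1/∏(1,1,0,0,4,2)! = -1/48  (running 1/16)
⟨..|..⟩ = √(64)·(1/16) = +0.500000

+0.500000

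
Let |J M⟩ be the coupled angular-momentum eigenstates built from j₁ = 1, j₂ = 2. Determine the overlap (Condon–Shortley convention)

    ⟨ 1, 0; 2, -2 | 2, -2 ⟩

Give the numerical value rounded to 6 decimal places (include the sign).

triangle: 1!×1!×3!/6! = 6/720
(j±m)!: 1!×1!×0!×4!×0!×4! = 576
prefactor² = (2J+1)×Δ×N² = 24
  k=0: +1/(0!×1!×1!×0!×0!×3!) = 1/6
Σ = 1/6  ⇒  CG² = 24×1/6² = 2/3
CG = +√(2/3) = +0.816497

+0.816497  (= +√(2/3))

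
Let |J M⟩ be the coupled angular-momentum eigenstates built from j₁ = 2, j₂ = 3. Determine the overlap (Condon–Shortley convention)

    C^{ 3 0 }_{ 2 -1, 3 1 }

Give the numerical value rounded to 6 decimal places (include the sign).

√[7·2!2!4!/9! · 1!3!4!2!3!3!] = √(96/5)
  +(−1)^1/∏(1,1,2,3,0,1)! = -1/12  (running -1/12)
  +(−1)^2/∏(2,0,1,2,1,2)! = 1/8  (running 1/24)
⟨..|..⟩ = √(96/5)·(1/24) = +0.182574

+√(1/30) = +0.182574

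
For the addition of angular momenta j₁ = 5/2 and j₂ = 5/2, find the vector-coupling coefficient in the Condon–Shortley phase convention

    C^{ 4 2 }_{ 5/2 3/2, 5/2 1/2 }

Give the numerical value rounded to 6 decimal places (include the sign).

j₁+j₂−J=1  J+j₁−j₂=4  J−j₁+j₂=4  j₁+j₂+J+1=10
(j₁±m₁, j₂±m₂, J±M) = (4,1,3,2,6,2)
P² = 20736/35
sum k=0..1:
  [0] +1/36 = 1/36
  [1] −1/96 = -1/96
S = 5/288
C² = P²·S² = 5/28 ; C = +0.422577

+0.422577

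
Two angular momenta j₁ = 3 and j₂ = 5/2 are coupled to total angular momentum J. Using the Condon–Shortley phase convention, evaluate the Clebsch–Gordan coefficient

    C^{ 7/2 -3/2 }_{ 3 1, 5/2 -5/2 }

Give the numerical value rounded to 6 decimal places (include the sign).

√[8·2!4!3!/10! · 4!2!0!5!2!5!] = √(6144/7)
  +(−1)^0/∏(0,2,2,0,2,3)! = 1/48  (running 1/48)
⟨..|..⟩ = √(6144/7)·(1/48) = +0.617213

+√(8/21) ≈ +0.617213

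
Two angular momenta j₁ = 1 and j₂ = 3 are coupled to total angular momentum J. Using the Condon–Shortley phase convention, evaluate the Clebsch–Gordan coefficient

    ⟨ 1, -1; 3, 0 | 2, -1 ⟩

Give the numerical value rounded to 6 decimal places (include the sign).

+√(1/7) = +0.377964

√[5·2!0!4!/7! · 0!2!3!3!1!3!] = √(144/7)
  +(−1)^2/∏(2,0,0,1,0,3)! = 1/12  (running 1/12)
⟨..|..⟩ = √(144/7)·(1/12) = +0.377964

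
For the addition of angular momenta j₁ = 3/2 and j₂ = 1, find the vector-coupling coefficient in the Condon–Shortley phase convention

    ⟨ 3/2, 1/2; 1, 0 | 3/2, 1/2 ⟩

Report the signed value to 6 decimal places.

+0.258199  (= +√(1/15))

j₁+j₂−J=1  J+j₁−j₂=2  J−j₁+j₂=1  j₁+j₂+J+1=5
(j₁±m₁, j₂±m₂, J±M) = (2,1,1,1,2,1)
P² = 4/15
sum k=0..1:
  [0] +1/1 = 1
  [1] −1/2 = -1/2
S = 1/2
C² = P²·S² = 1/15 ; C = +0.258199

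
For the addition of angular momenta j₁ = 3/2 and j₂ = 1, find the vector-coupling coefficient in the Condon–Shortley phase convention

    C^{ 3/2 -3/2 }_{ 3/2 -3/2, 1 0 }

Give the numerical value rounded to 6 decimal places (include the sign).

j₁+j₂−J=1  J+j₁−j₂=2  J−j₁+j₂=1  j₁+j₂+J+1=5
(j₁±m₁, j₂±m₂, J±M) = (0,3,1,1,0,3)
P² = 12/5
sum k=1..1:
  [1] −1/2 = -1/2
S = -1/2
C² = P²·S² = 3/5 ; C = -0.774597

-0.774597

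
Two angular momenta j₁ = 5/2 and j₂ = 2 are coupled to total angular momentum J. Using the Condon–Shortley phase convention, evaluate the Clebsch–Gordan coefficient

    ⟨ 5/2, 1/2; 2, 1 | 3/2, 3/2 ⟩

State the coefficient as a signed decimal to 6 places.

+√(9/35) = +0.507093

j₁+j₂−J=3  J+j₁−j₂=2  J−j₁+j₂=1  j₁+j₂+J+1=7
(j₁±m₁, j₂±m₂, J±M) = (3,2,3,1,3,0)
P² = 144/35
sum k=2..2:
  [2] +1/4 = 1/4
S = 1/4
C² = P²·S² = 9/35 ; C = +0.507093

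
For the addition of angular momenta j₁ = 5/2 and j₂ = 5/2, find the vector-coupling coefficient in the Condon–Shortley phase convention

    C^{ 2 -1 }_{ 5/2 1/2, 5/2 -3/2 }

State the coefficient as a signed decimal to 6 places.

-0.377964

j₁+j₂−J=3  J+j₁−j₂=2  J−j₁+j₂=2  j₁+j₂+J+1=8
(j₁±m₁, j₂±m₂, J±M) = (3,2,1,4,1,3)
P² = 36/7
sum k=0..1:
  [0] +1/12 = 1/12
  [1] −1/4 = -1/4
S = -1/6
C² = P²·S² = 1/7 ; C = -0.377964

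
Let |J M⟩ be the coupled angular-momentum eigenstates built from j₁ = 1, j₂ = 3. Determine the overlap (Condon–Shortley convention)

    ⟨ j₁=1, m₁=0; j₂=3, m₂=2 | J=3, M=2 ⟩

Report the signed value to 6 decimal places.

triangle: 1!*1!*5!/8! = 120/40320
(j±m)!: 1!*1!*5!*1!*5!*1! = 14400
prefactor² = (2J+1)*Δ*N² = 300
  k=0: +1/(0!*1!*1!*5!*0!*0!) = 1/120
  k=1: −1/(1!*0!*0!*4!*1!*1!) = -1/24
Σ = -1/30  ⇒  CG² = 300*(-1/30)² = 1/3
CG = −√(1/3) = -0.577350

-0.577350  (= −√(1/3))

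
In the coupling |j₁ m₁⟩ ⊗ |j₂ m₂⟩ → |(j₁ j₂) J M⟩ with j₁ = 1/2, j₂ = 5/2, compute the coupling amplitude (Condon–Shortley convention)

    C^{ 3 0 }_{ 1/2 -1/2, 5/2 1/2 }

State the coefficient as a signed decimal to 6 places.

√[7·0!1!5!/7! · 0!1!3!2!3!3!] = √(72)
  +(−1)^0/∏(0,0,1,3,0,2)! = 1/12  (running 1/12)
⟨..|..⟩ = √(72)·(1/12) = +0.707107

+√(1/2) = +0.707107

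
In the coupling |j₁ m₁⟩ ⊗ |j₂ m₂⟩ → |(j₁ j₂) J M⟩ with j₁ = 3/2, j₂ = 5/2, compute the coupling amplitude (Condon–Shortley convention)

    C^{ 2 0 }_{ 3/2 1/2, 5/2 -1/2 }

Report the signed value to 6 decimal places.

−√(1/14) ≈ -0.267261

j₁+j₂−J=2  J+j₁−j₂=1  J−j₁+j₂=3  j₁+j₂+J+1=7
(j₁±m₁, j₂±m₂, J±M) = (2,1,2,3,2,2)
P² = 8/7
sum k=0..1:
  [0] +1/4 = 1/4
  [1] −1/2 = -1/2
S = -1/4
C² = P²·S² = 1/14 ; C = -0.267261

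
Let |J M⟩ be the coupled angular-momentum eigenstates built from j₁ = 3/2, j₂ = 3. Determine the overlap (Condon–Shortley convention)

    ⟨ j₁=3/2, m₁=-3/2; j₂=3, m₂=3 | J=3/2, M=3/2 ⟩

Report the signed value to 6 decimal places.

−√(4/7) ≈ -0.755929

triangle: 3!·0!·3!/7! = 36/5040
(j±m)!: 0!·3!·6!·0!·3!·0! = 25920
prefactor² = (2J+1)·Δ·N² = 5184/7
  k=3: −1/(3!·0!·0!·3!·0!·0!) = -1/36
Σ = -1/36  ⇒  CG² = 5184/7·(-1/36)² = 4/7
CG = −√(4/7) = -0.755929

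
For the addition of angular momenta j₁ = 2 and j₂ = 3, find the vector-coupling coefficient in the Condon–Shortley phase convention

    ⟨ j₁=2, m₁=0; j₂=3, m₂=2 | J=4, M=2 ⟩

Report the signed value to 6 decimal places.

triangle: 1!·3!·5!/10! = 720/3628800
(j±m)!: 2!·2!·5!·1!·6!·2! = 691200
prefactor² = (2J+1)·Δ·N² = 8640/7
  k=0: +1/(0!·1!·2!·5!·1!·0!) = 1/240
  k=1: −1/(1!·0!·1!·4!·2!·1!) = -1/48
Σ = -1/60  ⇒  CG² = 8640/7·(-1/60)² = 12/35
CG = −√(12/35) = -0.585540

−√(12/35) = -0.585540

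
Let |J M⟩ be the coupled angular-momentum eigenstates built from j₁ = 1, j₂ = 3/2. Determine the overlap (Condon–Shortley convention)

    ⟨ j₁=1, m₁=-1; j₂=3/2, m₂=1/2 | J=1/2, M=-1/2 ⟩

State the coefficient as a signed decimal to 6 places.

triangle: 2!×0!×1!/4! = 2/24
(j±m)!: 0!×2!×2!×1!×0!×1! = 4
prefactor² = (2J+1)×Δ×N² = 2/3
  k=2: +1/(2!×0!×0!×0!×0!×1!) = 1/2
Σ = 1/2  ⇒  CG² = 2/3×1/2² = 1/6
CG = +√(1/6) = +0.408248

+√(1/6) = +0.408248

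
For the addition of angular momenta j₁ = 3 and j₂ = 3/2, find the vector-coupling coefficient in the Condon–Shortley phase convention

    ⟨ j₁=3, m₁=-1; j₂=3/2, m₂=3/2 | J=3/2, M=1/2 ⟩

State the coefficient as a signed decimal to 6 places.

triangle: 3!×3!×0!/7! = 36/5040
(j±m)!: 2!×4!×3!×0!×2!×1! = 576
prefactor² = (2J+1)×Δ×N² = 576/35
  k=3: −1/(3!×0!×1!×0!×2!×0!) = -1/12
Σ = -1/12  ⇒  CG² = 576/35×(-1/12)² = 4/35
CG = −√(4/35) = -0.338062

-0.338062  (= −√(4/35))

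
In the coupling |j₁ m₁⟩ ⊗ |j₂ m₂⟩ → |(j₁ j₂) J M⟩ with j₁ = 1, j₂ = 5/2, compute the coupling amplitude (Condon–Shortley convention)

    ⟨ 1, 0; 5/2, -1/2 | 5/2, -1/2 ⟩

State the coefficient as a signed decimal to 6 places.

√[6·1!1!4!/7! · 1!1!2!3!2!3!] = √(144/35)
  +(−1)^0/∏(0,1,1,2,0,2)! = 1/4  (running 1/4)
  +(−1)^1/∏(1,0,0,1,1,3)! = -1/6  (running 1/12)
⟨..|..⟩ = √(144/35)·(1/12) = +0.169031

+0.169031  (= +√(1/35))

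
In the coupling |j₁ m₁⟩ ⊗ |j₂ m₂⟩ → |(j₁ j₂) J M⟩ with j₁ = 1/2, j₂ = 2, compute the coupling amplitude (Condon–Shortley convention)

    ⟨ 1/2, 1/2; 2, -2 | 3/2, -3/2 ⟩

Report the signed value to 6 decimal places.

triangle: 1!*0!*3!/5! = 6/120
(j±m)!: 1!*0!*0!*4!*0!*3! = 144
prefactor² = (2J+1)*Δ*N² = 144/5
  k=0: +1/(0!*1!*0!*0!*0!*3!) = 1/6
Σ = 1/6  ⇒  CG² = 144/5*1/6² = 4/5
CG = +√(4/5) = +0.894427

+0.894427  (= +√(4/5))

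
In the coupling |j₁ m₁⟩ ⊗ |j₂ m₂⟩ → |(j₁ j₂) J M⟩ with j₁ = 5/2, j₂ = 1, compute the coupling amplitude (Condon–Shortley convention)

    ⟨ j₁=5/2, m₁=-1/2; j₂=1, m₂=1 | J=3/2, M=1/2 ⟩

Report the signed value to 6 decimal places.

+0.447214

triangle: 2!×3!×0!/6! = 12/720
(j±m)!: 2!×3!×2!×0!×2!×1! = 48
prefactor² = (2J+1)×Δ×N² = 16/5
  k=2: +1/(2!×0!×1!×0!×2!×0!) = 1/4
Σ = 1/4  ⇒  CG² = 16/5×1/4² = 1/5
CG = +√(1/5) = +0.447214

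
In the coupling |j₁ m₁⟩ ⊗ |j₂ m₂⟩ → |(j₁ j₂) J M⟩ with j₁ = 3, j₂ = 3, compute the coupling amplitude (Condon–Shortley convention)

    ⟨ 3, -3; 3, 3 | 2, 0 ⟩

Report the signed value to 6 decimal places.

+0.545545  (= +√(25/84))

√[5·4!2!2!/9! · 0!6!6!0!2!2!] = √(19200/7)
  +(−1)^4/∏(4,0,2,2,0,0)! = 1/96  (running 1/96)
⟨..|..⟩ = √(19200/7)·(1/96) = +0.545545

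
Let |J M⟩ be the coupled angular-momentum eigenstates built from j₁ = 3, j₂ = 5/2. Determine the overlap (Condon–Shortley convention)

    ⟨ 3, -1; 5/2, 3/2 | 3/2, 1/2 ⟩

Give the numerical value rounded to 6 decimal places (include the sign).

triangle: 4!·2!·1!/8! = 48/40320
(j±m)!: 2!·4!·4!·1!·2!·1! = 2304
prefactor² = (2J+1)·Δ·N² = 384/35
  k=3: −1/(3!·1!·1!·1!·1!·0!) = -1/6
  k=4: +1/(4!·0!·0!·0!·2!·1!) = 1/48
Σ = -7/48  ⇒  CG² = 384/35·(-7/48)² = 7/30
CG = −√(7/30) = -0.483046

−√(7/30) = -0.483046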